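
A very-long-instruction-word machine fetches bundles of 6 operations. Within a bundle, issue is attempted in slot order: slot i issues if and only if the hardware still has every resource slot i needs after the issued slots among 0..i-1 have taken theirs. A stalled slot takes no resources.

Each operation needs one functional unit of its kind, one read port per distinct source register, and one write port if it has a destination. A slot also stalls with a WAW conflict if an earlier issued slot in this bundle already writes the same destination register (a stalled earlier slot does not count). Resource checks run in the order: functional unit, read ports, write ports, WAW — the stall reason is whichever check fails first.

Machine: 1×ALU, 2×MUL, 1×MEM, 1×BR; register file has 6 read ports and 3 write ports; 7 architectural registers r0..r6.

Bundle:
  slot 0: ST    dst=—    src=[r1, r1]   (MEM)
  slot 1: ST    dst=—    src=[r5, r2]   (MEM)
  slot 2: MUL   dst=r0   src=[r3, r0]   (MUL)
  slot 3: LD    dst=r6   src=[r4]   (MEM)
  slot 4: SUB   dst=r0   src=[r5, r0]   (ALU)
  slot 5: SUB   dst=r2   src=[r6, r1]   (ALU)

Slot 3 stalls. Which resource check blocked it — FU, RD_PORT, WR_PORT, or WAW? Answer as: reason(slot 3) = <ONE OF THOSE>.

  0. MEM ⇒ go  {1A/2Mu/0Ld/1B | 5r 3w}
  1. MEM ⇒ no(FU)  {1A/2Mu/0Ld/1B | 5r 3w}
  2. MUL→r0 ⇒ go  {1A/1Mu/0Ld/1B | 3r 2w}
  3. MEM→r6 ⇒ no(FU)  {1A/1Mu/0Ld/1B | 3r 2w}
  4. ALU→r0 ⇒ no(WAW)  {1A/1Mu/0Ld/1B | 3r 2w}
  5. ALU→r2 ⇒ go  {0A/1Mu/0Ld/1B | 1r 1w}

reason(slot 3) = FU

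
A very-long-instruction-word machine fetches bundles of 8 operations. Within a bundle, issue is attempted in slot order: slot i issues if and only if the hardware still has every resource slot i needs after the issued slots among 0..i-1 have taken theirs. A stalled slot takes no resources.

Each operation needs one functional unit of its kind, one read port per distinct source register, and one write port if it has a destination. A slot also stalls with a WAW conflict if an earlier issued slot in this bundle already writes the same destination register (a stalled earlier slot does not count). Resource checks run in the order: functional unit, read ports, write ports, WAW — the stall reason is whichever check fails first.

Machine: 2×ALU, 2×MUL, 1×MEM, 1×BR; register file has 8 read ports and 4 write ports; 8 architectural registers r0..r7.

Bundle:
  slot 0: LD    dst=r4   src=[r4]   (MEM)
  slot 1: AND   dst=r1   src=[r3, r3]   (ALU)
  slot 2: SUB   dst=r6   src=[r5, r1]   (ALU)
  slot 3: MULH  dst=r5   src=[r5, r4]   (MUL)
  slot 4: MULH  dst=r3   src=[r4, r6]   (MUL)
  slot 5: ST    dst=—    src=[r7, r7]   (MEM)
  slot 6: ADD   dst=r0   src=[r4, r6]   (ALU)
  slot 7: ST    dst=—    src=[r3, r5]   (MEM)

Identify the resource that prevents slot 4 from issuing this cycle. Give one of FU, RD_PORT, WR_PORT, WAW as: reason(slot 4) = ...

reason(slot 4) = WR_PORT

#0 MEM src=r4 dispatched  <A:2 Mu:2 Ld:0 B:1 rd:7 wr:3>
#1 ALU src=r3,r3 dispatched  <A:1 Mu:2 Ld:0 B:1 rd:6 wr:2>
#2 ALU src=r5,r1 dispatched  <A:0 Mu:2 Ld:0 B:1 rd:4 wr:1>
#3 MUL src=r5,r4 dispatched  <A:0 Mu:1 Ld:0 B:1 rd:2 wr:0>
#4 MUL src=r4,r6 held:WR_PORT  <A:0 Mu:1 Ld:0 B:1 rd:2 wr:0>
#5 MEM src=r7,r7 held:FU  <A:0 Mu:1 Ld:0 B:1 rd:2 wr:0>
#6 ALU src=r4,r6 held:FU  <A:0 Mu:1 Ld:0 B:1 rd:2 wr:0>
#7 MEM src=r3,r5 held:FU  <A:0 Mu:1 Ld:0 B:1 rd:2 wr:0>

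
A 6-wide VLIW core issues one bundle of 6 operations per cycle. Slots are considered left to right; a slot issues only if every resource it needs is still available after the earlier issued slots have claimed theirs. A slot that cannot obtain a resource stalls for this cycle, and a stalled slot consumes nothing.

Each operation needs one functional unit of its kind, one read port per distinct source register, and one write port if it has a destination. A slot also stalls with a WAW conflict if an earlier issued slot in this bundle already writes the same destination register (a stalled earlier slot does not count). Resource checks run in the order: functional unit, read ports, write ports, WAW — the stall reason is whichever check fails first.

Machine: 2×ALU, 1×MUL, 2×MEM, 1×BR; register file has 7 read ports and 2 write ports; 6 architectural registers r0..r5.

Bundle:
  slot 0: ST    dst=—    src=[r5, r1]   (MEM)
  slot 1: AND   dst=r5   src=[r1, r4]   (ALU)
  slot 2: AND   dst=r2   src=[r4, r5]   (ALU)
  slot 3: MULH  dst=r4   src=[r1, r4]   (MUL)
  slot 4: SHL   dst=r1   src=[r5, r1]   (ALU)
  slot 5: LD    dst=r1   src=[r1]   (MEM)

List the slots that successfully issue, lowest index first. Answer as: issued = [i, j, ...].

slot 0 (MEM): ISSUE — free A2,Mu1,Ld1,B1 rp5 wp2
slot 1 (ALU): ISSUE — free A1,Mu1,Ld1,B1 rp3 wp1
slot 2 (ALU): ISSUE — free A0,Mu1,Ld1,B1 rp1 wp0
slot 3 (MUL): stall RD_PORT — free A0,Mu1,Ld1,B1 rp1 wp0
slot 4 (ALU): stall FU — free A0,Mu1,Ld1,B1 rp1 wp0
slot 5 (MEM): stall WR_PORT — free A0,Mu1,Ld1,B1 rp1 wp0

issued = [0, 1, 2]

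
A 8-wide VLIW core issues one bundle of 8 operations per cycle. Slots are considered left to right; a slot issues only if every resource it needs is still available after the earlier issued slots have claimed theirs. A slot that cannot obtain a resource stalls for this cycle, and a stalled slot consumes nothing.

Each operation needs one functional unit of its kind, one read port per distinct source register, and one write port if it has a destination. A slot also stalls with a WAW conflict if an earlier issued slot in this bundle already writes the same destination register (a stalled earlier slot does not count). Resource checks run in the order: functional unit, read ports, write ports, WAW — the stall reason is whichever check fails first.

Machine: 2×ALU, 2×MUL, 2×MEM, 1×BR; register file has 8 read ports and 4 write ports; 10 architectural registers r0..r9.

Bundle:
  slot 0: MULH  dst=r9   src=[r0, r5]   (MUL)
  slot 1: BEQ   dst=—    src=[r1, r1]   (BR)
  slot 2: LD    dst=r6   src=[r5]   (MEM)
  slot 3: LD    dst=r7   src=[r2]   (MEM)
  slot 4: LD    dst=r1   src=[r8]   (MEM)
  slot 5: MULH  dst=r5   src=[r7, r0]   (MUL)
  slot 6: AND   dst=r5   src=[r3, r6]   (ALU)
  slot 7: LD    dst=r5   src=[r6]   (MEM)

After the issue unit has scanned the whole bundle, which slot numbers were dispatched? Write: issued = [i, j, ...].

issued = [0, 1, 2, 3, 5]

(0) want 1×MUL +2rd +1wr — yes → AL2|MU1|ME2|BR1|rd6|wr3
(1) want 1×BR +1rd +0wr — yes → AL2|MU1|ME2|BR0|rd5|wr3
(2) want 1×MEM +1rd +1wr — yes → AL2|MU1|ME1|BR0|rd4|wr2
(3) want 1×MEM +1rd +1wr — yes → AL2|MU1|ME0|BR0|rd3|wr1
(4) want 1×MEM +1rd +1wr — FU → AL2|MU1|ME0|BR0|rd3|wr1
(5) want 1×MUL +2rd +1wr — yes → AL2|MU0|ME0|BR0|rd1|wr0
(6) want 1×ALU +2rd +1wr — RD_PORT → AL2|MU0|ME0|BR0|rd1|wr0
(7) want 1×MEM +1rd +1wr — FU → AL2|MU0|ME0|BR0|rd1|wr0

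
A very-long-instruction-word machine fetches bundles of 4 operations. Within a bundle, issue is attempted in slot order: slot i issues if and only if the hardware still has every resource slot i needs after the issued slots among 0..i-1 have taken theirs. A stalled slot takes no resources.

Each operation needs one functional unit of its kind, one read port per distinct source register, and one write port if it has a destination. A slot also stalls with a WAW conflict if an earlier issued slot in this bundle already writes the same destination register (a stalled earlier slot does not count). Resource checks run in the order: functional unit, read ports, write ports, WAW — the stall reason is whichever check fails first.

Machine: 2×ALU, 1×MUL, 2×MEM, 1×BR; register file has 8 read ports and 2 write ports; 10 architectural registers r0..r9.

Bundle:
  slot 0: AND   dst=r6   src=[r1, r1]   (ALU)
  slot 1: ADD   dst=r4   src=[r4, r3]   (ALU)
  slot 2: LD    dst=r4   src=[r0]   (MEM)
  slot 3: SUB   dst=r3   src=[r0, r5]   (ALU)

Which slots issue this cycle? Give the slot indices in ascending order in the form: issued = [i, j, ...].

issued = [0, 1]

slot 0 (ALU): ISSUE — free A1,Mu1,Ld2,B1 rp7 wp1
slot 1 (ALU): ISSUE — free A0,Mu1,Ld2,B1 rp5 wp0
slot 2 (MEM): stall WR_PORT — free A0,Mu1,Ld2,B1 rp5 wp0
slot 3 (ALU): stall FU — free A0,Mu1,Ld2,B1 rp5 wp0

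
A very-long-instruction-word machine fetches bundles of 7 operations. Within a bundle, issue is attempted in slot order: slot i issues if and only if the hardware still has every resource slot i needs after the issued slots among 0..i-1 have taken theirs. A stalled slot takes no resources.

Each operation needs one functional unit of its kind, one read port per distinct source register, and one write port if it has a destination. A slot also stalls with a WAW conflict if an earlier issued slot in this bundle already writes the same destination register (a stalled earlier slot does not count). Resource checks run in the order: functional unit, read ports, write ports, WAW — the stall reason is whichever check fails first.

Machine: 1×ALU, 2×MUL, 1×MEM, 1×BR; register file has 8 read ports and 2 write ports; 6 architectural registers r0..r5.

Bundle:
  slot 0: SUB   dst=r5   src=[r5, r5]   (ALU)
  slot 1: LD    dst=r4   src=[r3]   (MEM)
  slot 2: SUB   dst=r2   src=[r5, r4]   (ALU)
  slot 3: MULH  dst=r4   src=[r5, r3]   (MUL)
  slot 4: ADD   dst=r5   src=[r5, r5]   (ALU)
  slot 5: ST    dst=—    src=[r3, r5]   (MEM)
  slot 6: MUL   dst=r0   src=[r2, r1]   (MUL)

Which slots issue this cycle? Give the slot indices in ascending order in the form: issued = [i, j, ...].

issued = [0, 1]

slot 0 (ALU): ISSUE — free A0,Mu2,Ld1,B1 rp7 wp1
slot 1 (MEM): ISSUE — free A0,Mu2,Ld0,B1 rp6 wp0
slot 2 (ALU): stall FU — free A0,Mu2,Ld0,B1 rp6 wp0
slot 3 (MUL): stall WR_PORT — free A0,Mu2,Ld0,B1 rp6 wp0
slot 4 (ALU): stall FU — free A0,Mu2,Ld0,B1 rp6 wp0
slot 5 (MEM): stall FU — free A0,Mu2,Ld0,B1 rp6 wp0
slot 6 (MUL): stall WR_PORT — free A0,Mu2,Ld0,B1 rp6 wp0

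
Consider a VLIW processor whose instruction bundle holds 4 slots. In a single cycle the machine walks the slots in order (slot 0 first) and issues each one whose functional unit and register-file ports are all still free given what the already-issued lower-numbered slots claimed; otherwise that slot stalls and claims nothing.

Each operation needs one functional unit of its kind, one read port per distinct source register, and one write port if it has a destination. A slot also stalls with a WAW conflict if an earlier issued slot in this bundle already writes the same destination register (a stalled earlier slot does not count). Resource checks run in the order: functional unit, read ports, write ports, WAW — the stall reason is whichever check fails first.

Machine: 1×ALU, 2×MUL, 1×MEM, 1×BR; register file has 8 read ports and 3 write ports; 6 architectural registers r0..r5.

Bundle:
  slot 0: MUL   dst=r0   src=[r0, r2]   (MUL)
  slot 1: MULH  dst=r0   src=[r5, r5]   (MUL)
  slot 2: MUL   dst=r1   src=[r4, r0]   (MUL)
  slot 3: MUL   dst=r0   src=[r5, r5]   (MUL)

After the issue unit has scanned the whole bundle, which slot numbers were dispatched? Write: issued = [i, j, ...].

issued = [0, 2]

#0 MUL src=r0,r2 dispatched  <A:1 Mu:1 Ld:1 B:1 rd:6 wr:2>
#1 MUL src=r5,r5 held:WAW  <A:1 Mu:1 Ld:1 B:1 rd:6 wr:2>
#2 MUL src=r4,r0 dispatched  <A:1 Mu:0 Ld:1 B:1 rd:4 wr:1>
#3 MUL src=r5,r5 held:FU  <A:1 Mu:0 Ld:1 B:1 rd:4 wr:1>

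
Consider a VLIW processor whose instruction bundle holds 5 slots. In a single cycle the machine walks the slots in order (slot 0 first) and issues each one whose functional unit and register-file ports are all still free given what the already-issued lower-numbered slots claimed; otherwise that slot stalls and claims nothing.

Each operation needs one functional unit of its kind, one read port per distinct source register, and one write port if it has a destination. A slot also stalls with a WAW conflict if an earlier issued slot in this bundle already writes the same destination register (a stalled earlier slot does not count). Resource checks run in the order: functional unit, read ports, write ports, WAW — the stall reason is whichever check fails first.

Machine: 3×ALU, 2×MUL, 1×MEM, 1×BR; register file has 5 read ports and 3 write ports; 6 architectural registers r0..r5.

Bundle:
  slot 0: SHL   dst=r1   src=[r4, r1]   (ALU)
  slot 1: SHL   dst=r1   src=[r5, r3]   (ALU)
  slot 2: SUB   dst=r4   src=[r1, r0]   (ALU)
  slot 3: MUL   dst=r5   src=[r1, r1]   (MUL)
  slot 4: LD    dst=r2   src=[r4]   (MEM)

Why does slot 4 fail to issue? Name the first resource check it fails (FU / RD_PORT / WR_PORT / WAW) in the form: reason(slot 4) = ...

slot 0 (ALU): ISSUE — free A2,Mu2,Ld1,B1 rp3 wp2
slot 1 (ALU): stall WAW — free A2,Mu2,Ld1,B1 rp3 wp2
slot 2 (ALU): ISSUE — free A1,Mu2,Ld1,B1 rp1 wp1
slot 3 (MUL): ISSUE — free A1,Mu1,Ld1,B1 rp0 wp0
slot 4 (MEM): stall RD_PORT — free A1,Mu1,Ld1,B1 rp0 wp0

reason(slot 4) = RD_PORT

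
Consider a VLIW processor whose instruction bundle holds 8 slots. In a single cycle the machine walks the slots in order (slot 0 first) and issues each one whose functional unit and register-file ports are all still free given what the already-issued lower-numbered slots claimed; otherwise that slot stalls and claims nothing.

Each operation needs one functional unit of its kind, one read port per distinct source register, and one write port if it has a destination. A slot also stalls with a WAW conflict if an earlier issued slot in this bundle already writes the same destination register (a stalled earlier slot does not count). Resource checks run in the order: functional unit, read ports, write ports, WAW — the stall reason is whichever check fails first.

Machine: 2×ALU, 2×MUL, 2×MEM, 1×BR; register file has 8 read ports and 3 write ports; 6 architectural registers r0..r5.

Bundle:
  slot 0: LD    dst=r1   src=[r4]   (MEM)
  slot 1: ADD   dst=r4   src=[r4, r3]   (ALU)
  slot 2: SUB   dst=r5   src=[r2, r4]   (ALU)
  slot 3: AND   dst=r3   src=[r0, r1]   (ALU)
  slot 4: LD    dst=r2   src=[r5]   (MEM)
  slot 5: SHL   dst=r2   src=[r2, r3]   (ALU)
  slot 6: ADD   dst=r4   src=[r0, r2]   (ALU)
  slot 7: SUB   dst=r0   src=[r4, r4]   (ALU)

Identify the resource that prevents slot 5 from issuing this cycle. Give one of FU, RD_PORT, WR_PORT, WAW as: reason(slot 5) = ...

#0 MEM src=r4 dispatched  <A:2 Mu:2 Ld:1 B:1 rd:7 wr:2>
#1 ALU src=r4,r3 dispatched  <A:1 Mu:2 Ld:1 B:1 rd:5 wr:1>
#2 ALU src=r2,r4 dispatched  <A:0 Mu:2 Ld:1 B:1 rd:3 wr:0>
#3 ALU src=r0,r1 held:FU  <A:0 Mu:2 Ld:1 B:1 rd:3 wr:0>
#4 MEM src=r5 held:WR_PORT  <A:0 Mu:2 Ld:1 B:1 rd:3 wr:0>
#5 ALU src=r2,r3 held:FU  <A:0 Mu:2 Ld:1 B:1 rd:3 wr:0>
#6 ALU src=r0,r2 held:FU  <A:0 Mu:2 Ld:1 B:1 rd:3 wr:0>
#7 ALU src=r4,r4 held:FU  <A:0 Mu:2 Ld:1 B:1 rd:3 wr:0>

reason(slot 5) = FU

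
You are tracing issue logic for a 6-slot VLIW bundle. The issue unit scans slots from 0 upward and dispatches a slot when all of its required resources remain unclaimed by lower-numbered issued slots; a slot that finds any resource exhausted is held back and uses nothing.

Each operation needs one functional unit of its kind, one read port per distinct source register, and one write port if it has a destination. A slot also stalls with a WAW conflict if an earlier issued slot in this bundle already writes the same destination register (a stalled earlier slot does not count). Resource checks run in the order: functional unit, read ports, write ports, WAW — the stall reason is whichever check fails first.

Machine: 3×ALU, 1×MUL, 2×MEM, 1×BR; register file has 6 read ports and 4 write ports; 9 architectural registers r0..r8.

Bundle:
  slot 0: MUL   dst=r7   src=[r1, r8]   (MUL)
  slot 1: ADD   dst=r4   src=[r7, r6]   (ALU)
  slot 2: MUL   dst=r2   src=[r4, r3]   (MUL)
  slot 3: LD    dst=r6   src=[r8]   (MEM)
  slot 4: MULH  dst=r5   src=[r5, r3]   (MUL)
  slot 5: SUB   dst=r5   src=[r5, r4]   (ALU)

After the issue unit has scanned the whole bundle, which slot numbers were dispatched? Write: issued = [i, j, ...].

#0 MUL src=r1,r8 dispatched  <A:3 Mu:0 Ld:2 B:1 rd:4 wr:3>
#1 ALU src=r7,r6 dispatched  <A:2 Mu:0 Ld:2 B:1 rd:2 wr:2>
#2 MUL src=r4,r3 held:FU  <A:2 Mu:0 Ld:2 B:1 rd:2 wr:2>
#3 MEM src=r8 dispatched  <A:2 Mu:0 Ld:1 B:1 rd:1 wr:1>
#4 MUL src=r5,r3 held:FU  <A:2 Mu:0 Ld:1 B:1 rd:1 wr:1>
#5 ALU src=r5,r4 held:RD_PORT  <A:2 Mu:0 Ld:1 B:1 rd:1 wr:1>

issued = [0, 1, 3]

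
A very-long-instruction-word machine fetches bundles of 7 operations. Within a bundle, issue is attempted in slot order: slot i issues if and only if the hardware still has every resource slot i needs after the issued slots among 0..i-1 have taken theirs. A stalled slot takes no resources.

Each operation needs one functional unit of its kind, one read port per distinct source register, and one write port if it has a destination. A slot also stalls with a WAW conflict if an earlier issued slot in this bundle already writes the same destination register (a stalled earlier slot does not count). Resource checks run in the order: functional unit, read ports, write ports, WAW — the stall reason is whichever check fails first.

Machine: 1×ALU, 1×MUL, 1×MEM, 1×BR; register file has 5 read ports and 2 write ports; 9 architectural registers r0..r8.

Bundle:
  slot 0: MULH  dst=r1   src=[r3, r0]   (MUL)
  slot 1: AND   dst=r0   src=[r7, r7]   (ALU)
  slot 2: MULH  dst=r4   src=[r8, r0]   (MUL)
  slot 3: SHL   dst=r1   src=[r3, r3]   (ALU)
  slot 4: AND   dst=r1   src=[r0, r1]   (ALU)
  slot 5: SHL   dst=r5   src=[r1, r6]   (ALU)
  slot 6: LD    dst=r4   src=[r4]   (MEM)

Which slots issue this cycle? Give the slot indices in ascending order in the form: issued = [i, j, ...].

[0] MUL needs rd=2 wr=1: ok; after: ALU=1 MUL=0 MEM=1 BR=1, R=3, W=1
[1] ALU needs rd=1 wr=1: ok; after: ALU=0 MUL=0 MEM=1 BR=1, R=2, W=0
[2] MUL needs rd=2 wr=1: FU; after: ALU=0 MUL=0 MEM=1 BR=1, R=2, W=0
[3] ALU needs rd=1 wr=1: FU; after: ALU=0 MUL=0 MEM=1 BR=1, R=2, W=0
[4] ALU needs rd=2 wr=1: FU; after: ALU=0 MUL=0 MEM=1 BR=1, R=2, W=0
[5] ALU needs rd=2 wr=1: FU; after: ALU=0 MUL=0 MEM=1 BR=1, R=2, W=0
[6] MEM needs rd=1 wr=1: WR_PORT; after: ALU=0 MUL=0 MEM=1 BR=1, R=2, W=0

issued = [0, 1]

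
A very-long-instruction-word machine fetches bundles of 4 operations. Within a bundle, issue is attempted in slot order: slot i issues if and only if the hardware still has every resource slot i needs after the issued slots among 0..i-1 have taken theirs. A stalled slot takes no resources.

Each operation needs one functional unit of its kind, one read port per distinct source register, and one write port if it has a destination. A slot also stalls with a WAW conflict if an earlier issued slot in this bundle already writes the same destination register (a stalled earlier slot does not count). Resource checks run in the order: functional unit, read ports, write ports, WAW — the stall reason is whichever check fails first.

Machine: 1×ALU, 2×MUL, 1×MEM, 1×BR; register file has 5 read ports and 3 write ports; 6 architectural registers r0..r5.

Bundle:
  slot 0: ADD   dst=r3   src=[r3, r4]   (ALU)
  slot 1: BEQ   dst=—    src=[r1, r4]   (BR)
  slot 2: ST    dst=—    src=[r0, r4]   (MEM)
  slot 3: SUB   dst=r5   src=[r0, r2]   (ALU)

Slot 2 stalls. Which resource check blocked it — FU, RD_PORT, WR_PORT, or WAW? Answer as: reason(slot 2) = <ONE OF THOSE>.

(0) want 1×ALU +2rd +1wr — yes → AL0|MU2|ME1|BR1|rd3|wr2
(1) want 1×BR +2rd +0wr — yes → AL0|MU2|ME1|BR0|rd1|wr2
(2) want 1×MEM +2rd +0wr — RD_PORT → AL0|MU2|ME1|BR0|rd1|wr2
(3) want 1×ALU +2rd +1wr — FU → AL0|MU2|ME1|BR0|rd1|wr2

reason(slot 2) = RD_PORT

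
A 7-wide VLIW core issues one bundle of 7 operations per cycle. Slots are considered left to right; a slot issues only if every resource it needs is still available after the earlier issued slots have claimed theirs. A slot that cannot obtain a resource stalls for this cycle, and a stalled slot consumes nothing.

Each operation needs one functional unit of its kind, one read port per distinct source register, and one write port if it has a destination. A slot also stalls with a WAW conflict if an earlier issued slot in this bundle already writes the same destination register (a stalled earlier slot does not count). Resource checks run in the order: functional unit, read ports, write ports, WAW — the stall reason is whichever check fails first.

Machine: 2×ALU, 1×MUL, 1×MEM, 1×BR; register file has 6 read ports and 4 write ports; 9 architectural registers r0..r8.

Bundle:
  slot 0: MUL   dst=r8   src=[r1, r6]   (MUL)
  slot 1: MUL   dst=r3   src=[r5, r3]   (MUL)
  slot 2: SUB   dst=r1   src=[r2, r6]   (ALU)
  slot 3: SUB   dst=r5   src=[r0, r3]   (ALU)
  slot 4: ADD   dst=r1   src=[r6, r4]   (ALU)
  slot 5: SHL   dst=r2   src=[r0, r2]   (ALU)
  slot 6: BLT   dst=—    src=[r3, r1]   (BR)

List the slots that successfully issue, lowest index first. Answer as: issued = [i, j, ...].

  0. MUL→r8 ⇒ go  {2A/0Mu/1Ld/1B | 4r 3w}
  1. MUL→r3 ⇒ no(FU)  {2A/0Mu/1Ld/1B | 4r 3w}
  2. ALU→r1 ⇒ go  {1A/0Mu/1Ld/1B | 2r 2w}
  3. ALU→r5 ⇒ go  {0A/0Mu/1Ld/1B | 0r 1w}
  4. ALU→r1 ⇒ no(FU)  {0A/0Mu/1Ld/1B | 0r 1w}
  5. ALU→r2 ⇒ no(FU)  {0A/0Mu/1Ld/1B | 0r 1w}
  6. BR ⇒ no(RD_PORT)  {0A/0Mu/1Ld/1B | 0r 1w}

issued = [0, 2, 3]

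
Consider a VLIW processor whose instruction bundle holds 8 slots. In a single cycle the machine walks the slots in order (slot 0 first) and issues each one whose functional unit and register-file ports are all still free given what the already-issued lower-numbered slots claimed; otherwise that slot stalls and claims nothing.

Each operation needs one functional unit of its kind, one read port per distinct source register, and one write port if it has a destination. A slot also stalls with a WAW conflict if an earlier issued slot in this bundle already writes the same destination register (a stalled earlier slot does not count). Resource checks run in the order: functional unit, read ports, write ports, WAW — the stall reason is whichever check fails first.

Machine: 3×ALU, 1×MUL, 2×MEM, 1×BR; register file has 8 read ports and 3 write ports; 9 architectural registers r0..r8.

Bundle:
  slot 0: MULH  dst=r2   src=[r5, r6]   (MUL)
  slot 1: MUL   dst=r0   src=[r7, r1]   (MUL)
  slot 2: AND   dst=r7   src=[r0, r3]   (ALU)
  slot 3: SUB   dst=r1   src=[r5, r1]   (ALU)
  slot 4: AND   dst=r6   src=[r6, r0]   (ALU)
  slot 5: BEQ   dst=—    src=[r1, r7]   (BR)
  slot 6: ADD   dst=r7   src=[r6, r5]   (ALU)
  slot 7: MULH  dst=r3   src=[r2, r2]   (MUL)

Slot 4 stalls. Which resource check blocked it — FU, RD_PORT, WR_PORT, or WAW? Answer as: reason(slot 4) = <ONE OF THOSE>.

reason(slot 4) = WR_PORT

[0] MUL needs rd=2 wr=1: ok; after: ALU=3 MUL=0 MEM=2 BR=1, R=6, W=2
[1] MUL needs rd=2 wr=1: FU; after: ALU=3 MUL=0 MEM=2 BR=1, R=6, W=2
[2] ALU needs rd=2 wr=1: ok; after: ALU=2 MUL=0 MEM=2 BR=1, R=4, W=1
[3] ALU needs rd=2 wr=1: ok; after: ALU=1 MUL=0 MEM=2 BR=1, R=2, W=0
[4] ALU needs rd=2 wr=1: WR_PORT; after: ALU=1 MUL=0 MEM=2 BR=1, R=2, W=0
[5] BR needs rd=2 wr=0: ok; after: ALU=1 MUL=0 MEM=2 BR=0, R=0, W=0
[6] ALU needs rd=2 wr=1: RD_PORT; after: ALU=1 MUL=0 MEM=2 BR=0, R=0, W=0
[7] MUL needs rd=1 wr=1: FU; after: ALU=1 MUL=0 MEM=2 BR=0, R=0, W=0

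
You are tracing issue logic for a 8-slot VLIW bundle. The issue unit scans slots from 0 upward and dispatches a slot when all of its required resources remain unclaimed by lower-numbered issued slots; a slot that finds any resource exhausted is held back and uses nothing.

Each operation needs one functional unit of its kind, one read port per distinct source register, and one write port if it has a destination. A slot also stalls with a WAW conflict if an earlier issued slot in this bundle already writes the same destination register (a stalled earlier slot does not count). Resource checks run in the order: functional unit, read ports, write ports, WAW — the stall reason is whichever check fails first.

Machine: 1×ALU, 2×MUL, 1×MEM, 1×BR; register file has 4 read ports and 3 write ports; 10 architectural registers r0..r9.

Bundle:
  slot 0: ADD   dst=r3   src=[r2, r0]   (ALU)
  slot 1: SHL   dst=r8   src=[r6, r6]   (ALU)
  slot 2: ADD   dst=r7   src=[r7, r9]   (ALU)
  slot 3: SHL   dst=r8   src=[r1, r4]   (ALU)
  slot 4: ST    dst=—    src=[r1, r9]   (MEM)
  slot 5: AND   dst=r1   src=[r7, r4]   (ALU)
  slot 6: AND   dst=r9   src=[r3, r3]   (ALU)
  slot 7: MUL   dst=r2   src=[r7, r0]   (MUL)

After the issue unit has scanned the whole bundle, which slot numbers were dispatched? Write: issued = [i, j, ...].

issued = [0, 4]

#0 ALU src=r2,r0 dispatched  <A:0 Mu:2 Ld:1 B:1 rd:2 wr:2>
#1 ALU src=r6,r6 held:FU  <A:0 Mu:2 Ld:1 B:1 rd:2 wr:2>
#2 ALU src=r7,r9 held:FU  <A:0 Mu:2 Ld:1 B:1 rd:2 wr:2>
#3 ALU src=r1,r4 held:FU  <A:0 Mu:2 Ld:1 B:1 rd:2 wr:2>
#4 MEM src=r1,r9 dispatched  <A:0 Mu:2 Ld:0 B:1 rd:0 wr:2>
#5 ALU src=r7,r4 held:FU  <A:0 Mu:2 Ld:0 B:1 rd:0 wr:2>
#6 ALU src=r3,r3 held:FU  <A:0 Mu:2 Ld:0 B:1 rd:0 wr:2>
#7 MUL src=r7,r0 held:RD_PORT  <A:0 Mu:2 Ld:0 B:1 rd:0 wr:2>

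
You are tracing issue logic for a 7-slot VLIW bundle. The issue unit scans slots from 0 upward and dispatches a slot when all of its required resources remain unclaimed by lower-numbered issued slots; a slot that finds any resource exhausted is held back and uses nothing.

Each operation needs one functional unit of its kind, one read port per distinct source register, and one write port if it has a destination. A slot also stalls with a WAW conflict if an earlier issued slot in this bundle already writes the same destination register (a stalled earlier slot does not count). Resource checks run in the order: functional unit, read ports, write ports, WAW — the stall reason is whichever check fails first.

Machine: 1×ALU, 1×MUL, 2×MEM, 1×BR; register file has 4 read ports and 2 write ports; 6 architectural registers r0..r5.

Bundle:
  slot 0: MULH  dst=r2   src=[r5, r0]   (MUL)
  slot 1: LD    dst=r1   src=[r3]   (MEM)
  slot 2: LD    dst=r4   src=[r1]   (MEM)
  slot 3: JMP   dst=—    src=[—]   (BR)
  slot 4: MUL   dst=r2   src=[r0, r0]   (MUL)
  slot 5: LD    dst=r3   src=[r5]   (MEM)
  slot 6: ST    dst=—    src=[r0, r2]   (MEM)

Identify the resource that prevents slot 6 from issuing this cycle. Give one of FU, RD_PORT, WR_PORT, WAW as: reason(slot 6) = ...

reason(slot 6) = RD_PORT

#0 MUL src=r5,r0 dispatched  <A:1 Mu:0 Ld:2 B:1 rd:2 wr:1>
#1 MEM src=r3 dispatched  <A:1 Mu:0 Ld:1 B:1 rd:1 wr:0>
#2 MEM src=r1 held:WR_PORT  <A:1 Mu:0 Ld:1 B:1 rd:1 wr:0>
#3 BR src=- dispatched  <A:1 Mu:0 Ld:1 B:0 rd:1 wr:0>
#4 MUL src=r0,r0 held:FU  <A:1 Mu:0 Ld:1 B:0 rd:1 wr:0>
#5 MEM src=r5 held:WR_PORT  <A:1 Mu:0 Ld:1 B:0 rd:1 wr:0>
#6 MEM src=r0,r2 held:RD_PORT  <A:1 Mu:0 Ld:1 B:0 rd:1 wr:0>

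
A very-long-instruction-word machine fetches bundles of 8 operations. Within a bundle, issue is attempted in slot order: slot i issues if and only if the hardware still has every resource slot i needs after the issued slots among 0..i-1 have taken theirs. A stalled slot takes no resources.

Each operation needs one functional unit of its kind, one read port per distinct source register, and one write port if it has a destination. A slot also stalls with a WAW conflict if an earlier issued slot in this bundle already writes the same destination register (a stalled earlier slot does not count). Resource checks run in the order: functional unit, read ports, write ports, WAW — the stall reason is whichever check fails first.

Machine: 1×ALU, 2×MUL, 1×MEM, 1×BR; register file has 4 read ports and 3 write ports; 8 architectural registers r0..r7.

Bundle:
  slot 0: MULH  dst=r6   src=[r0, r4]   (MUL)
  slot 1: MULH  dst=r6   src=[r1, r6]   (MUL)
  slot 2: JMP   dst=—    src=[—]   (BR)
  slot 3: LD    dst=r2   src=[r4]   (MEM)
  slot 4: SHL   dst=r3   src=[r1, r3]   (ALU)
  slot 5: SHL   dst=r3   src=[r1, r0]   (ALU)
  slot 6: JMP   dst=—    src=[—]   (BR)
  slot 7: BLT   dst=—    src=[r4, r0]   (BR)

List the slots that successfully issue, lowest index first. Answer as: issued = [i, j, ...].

issued = [0, 2, 3]

slot 0 (MUL): ISSUE — free A1,Mu1,Ld1,B1 rp2 wp2
slot 1 (MUL): stall WAW — free A1,Mu1,Ld1,B1 rp2 wp2
slot 2 (BR): ISSUE — free A1,Mu1,Ld1,B0 rp2 wp2
slot 3 (MEM): ISSUE — free A1,Mu1,Ld0,B0 rp1 wp1
slot 4 (ALU): stall RD_PORT — free A1,Mu1,Ld0,B0 rp1 wp1
slot 5 (ALU): stall RD_PORT — free A1,Mu1,Ld0,B0 rp1 wp1
slot 6 (BR): stall FU — free A1,Mu1,Ld0,B0 rp1 wp1
slot 7 (BR): stall FU — free A1,Mu1,Ld0,B0 rp1 wp1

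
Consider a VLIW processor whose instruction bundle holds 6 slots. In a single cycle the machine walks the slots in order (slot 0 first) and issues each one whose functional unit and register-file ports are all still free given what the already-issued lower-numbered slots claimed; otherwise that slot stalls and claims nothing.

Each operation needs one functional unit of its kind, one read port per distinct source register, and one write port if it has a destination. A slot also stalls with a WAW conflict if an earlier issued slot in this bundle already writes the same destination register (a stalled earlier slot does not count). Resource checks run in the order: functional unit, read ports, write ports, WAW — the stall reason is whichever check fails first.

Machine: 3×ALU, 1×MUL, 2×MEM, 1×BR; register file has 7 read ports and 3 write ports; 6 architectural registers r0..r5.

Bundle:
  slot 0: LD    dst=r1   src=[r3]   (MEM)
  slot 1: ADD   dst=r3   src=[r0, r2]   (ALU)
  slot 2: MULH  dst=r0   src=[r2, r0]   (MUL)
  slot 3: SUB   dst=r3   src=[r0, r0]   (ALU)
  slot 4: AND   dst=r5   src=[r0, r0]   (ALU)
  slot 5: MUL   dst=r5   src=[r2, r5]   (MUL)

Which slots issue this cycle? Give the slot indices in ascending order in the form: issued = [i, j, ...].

issued = [0, 1, 2]

  0. MEM→r1 ⇒ go  {3A/1Mu/1Ld/1B | 6r 2w}
  1. ALU→r3 ⇒ go  {2A/1Mu/1Ld/1B | 4r 1w}
  2. MUL→r0 ⇒ go  {2A/0Mu/1Ld/1B | 2r 0w}
  3. ALU→r3 ⇒ no(WR_PORT)  {2A/0Mu/1Ld/1B | 2r 0w}
  4. ALU→r5 ⇒ no(WR_PORT)  {2A/0Mu/1Ld/1B | 2r 0w}
  5. MUL→r5 ⇒ no(FU)  {2A/0Mu/1Ld/1B | 2r 0w}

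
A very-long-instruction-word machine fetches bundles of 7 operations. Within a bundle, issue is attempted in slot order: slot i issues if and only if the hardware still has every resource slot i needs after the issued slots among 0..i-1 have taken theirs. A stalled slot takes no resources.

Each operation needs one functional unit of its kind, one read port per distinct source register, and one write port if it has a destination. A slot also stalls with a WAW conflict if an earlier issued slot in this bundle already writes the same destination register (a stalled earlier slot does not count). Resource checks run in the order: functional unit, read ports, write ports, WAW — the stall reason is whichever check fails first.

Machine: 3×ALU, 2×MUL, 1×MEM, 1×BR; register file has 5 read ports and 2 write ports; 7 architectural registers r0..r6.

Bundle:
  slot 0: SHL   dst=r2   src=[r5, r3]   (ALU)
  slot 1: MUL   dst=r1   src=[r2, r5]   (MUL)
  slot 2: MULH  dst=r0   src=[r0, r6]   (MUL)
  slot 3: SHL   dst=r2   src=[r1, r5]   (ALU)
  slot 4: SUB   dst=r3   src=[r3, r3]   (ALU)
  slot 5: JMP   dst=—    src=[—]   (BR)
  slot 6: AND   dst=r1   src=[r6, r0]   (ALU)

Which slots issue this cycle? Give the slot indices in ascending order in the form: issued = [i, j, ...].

  0. ALU→r2 ⇒ go  {2A/2Mu/1Ld/1B | 3r 1w}
  1. MUL→r1 ⇒ go  {2A/1Mu/1Ld/1B | 1r 0w}
  2. MUL→r0 ⇒ no(RD_PORT)  {2A/1Mu/1Ld/1B | 1r 0w}
  3. ALU→r2 ⇒ no(RD_PORT)  {2A/1Mu/1Ld/1B | 1r 0w}
  4. ALU→r3 ⇒ no(WR_PORT)  {2A/1Mu/1Ld/1B | 1r 0w}
  5. BR ⇒ go  {2A/1Mu/1Ld/0B | 1r 0w}
  6. ALU→r1 ⇒ no(RD_PORT)  {2A/1Mu/1Ld/0B | 1r 0w}

issued = [0, 1, 5]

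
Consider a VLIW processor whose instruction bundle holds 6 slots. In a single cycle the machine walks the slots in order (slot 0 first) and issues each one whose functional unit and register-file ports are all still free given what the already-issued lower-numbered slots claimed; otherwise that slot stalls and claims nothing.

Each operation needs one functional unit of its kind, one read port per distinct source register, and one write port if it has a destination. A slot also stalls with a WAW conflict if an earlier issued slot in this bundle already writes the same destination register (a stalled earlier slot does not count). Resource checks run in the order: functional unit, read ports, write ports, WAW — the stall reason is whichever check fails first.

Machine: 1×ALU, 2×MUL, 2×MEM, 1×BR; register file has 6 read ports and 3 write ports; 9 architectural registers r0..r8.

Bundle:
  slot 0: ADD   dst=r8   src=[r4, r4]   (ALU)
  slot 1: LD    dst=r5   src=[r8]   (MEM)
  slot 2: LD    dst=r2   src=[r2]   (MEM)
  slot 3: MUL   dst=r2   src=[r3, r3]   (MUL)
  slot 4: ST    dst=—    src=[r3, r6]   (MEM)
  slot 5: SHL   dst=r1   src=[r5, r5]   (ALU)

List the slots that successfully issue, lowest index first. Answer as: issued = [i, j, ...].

[0] ALU needs rd=1 wr=1: ok; after: ALU=0 MUL=2 MEM=2 BR=1, R=5, W=2
[1] MEM needs rd=1 wr=1: ok; after: ALU=0 MUL=2 MEM=1 BR=1, R=4, W=1
[2] MEM needs rd=1 wr=1: ok; after: ALU=0 MUL=2 MEM=0 BR=1, R=3, W=0
[3] MUL needs rd=1 wr=1: WR_PORT; after: ALU=0 MUL=2 MEM=0 BR=1, R=3, W=0
[4] MEM needs rd=2 wr=0: FU; after: ALU=0 MUL=2 MEM=0 BR=1, R=3, W=0
[5] ALU needs rd=1 wr=1: FU; after: ALU=0 MUL=2 MEM=0 BR=1, R=3, W=0

issued = [0, 1, 2]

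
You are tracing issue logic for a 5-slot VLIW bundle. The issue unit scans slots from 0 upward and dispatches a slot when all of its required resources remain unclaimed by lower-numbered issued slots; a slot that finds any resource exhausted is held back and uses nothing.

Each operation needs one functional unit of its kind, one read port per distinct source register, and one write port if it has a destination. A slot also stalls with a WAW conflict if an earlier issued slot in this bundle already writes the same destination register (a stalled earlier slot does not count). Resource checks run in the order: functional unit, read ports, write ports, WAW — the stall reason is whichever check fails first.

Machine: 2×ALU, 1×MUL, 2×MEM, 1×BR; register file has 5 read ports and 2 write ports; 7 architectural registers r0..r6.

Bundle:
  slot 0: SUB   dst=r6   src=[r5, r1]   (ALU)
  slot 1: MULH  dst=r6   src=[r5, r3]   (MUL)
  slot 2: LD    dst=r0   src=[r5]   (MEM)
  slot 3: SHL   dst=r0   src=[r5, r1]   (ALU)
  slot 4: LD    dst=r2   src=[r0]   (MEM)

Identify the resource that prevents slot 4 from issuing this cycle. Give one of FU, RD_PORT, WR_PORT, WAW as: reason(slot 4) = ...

reason(slot 4) = WR_PORT

slot 0 (ALU): ISSUE — free A1,Mu1,Ld2,B1 rp3 wp1
slot 1 (MUL): stall WAW — free A1,Mu1,Ld2,B1 rp3 wp1
slot 2 (MEM): ISSUE — free A1,Mu1,Ld1,B1 rp2 wp0
slot 3 (ALU): stall WR_PORT — free A1,Mu1,Ld1,B1 rp2 wp0
slot 4 (MEM): stall WR_PORT — free A1,Mu1,Ld1,B1 rp2 wp0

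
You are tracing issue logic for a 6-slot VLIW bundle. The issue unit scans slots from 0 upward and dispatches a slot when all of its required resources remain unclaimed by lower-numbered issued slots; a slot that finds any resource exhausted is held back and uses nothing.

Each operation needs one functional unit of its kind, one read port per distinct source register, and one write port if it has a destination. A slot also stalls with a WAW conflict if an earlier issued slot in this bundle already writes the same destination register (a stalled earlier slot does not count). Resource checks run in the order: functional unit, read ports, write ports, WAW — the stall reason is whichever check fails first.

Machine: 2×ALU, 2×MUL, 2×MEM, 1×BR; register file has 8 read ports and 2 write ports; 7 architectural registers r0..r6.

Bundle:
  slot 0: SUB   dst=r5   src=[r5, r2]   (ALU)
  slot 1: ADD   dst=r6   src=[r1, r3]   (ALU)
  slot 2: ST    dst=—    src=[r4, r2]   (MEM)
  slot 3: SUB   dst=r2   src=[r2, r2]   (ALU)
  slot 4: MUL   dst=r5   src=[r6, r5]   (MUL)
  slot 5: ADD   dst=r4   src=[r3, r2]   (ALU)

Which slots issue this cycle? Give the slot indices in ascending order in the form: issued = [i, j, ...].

#0 ALU src=r5,r2 dispatched  <A:1 Mu:2 Ld:2 B:1 rd:6 wr:1>
#1 ALU src=r1,r3 dispatched  <A:0 Mu:2 Ld:2 B:1 rd:4 wr:0>
#2 MEM src=r4,r2 dispatched  <A:0 Mu:2 Ld:1 B:1 rd:2 wr:0>
#3 ALU src=r2,r2 held:FU  <A:0 Mu:2 Ld:1 B:1 rd:2 wr:0>
#4 MUL src=r6,r5 held:WR_PORT  <A:0 Mu:2 Ld:1 B:1 rd:2 wr:0>
#5 ALU src=r3,r2 held:FU  <A:0 Mu:2 Ld:1 B:1 rd:2 wr:0>

issued = [0, 1, 2]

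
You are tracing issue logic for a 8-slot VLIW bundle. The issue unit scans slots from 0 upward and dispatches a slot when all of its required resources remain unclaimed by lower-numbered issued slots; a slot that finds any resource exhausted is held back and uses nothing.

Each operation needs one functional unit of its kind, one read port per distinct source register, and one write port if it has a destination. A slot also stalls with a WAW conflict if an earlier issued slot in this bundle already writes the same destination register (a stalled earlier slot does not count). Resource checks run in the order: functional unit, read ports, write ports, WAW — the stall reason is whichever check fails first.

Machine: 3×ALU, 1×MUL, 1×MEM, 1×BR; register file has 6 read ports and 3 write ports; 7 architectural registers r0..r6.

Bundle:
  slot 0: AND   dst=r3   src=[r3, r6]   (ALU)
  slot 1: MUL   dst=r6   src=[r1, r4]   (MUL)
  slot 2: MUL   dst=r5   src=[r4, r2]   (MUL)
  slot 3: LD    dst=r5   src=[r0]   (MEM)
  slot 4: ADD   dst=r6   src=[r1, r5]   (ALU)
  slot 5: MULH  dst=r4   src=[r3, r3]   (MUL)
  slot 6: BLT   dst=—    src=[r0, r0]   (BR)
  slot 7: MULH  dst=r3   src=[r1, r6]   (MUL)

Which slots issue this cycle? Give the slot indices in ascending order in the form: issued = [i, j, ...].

issued = [0, 1, 3, 6]

slot 0 (ALU): ISSUE — free A2,Mu1,Ld1,B1 rp4 wp2
slot 1 (MUL): ISSUE — free A2,Mu0,Ld1,B1 rp2 wp1
slot 2 (MUL): stall FU — free A2,Mu0,Ld1,B1 rp2 wp1
slot 3 (MEM): ISSUE — free A2,Mu0,Ld0,B1 rp1 wp0
slot 4 (ALU): stall RD_PORT — free A2,Mu0,Ld0,B1 rp1 wp0
slot 5 (MUL): stall FU — free A2,Mu0,Ld0,B1 rp1 wp0
slot 6 (BR): ISSUE — free A2,Mu0,Ld0,B0 rp0 wp0
slot 7 (MUL): stall FU — free A2,Mu0,Ld0,B0 rp0 wp0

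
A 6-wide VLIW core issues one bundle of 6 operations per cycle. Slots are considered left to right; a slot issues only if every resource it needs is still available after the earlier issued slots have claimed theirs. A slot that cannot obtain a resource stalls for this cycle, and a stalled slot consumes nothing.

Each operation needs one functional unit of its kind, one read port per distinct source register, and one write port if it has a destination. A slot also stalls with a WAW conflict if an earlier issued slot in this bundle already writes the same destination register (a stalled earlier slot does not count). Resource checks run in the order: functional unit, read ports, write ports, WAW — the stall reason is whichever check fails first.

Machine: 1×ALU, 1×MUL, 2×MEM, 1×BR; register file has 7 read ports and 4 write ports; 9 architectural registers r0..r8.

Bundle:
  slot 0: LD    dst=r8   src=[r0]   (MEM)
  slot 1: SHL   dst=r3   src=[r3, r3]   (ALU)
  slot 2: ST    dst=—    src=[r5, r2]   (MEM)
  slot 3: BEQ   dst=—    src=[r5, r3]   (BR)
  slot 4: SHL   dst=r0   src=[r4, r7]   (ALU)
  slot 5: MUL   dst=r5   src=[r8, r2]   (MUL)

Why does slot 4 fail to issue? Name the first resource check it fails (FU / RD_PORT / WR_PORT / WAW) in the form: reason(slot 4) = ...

reason(slot 4) = FU

#0 MEM src=r0 dispatched  <A:1 Mu:1 Ld:1 B:1 rd:6 wr:3>
#1 ALU src=r3,r3 dispatched  <A:0 Mu:1 Ld:1 B:1 rd:5 wr:2>
#2 MEM src=r5,r2 dispatched  <A:0 Mu:1 Ld:0 B:1 rd:3 wr:2>
#3 BR src=r5,r3 dispatched  <A:0 Mu:1 Ld:0 B:0 rd:1 wr:2>
#4 ALU src=r4,r7 held:FU  <A:0 Mu:1 Ld:0 B:0 rd:1 wr:2>
#5 MUL src=r8,r2 held:RD_PORT  <A:0 Mu:1 Ld:0 B:0 rd:1 wr:2>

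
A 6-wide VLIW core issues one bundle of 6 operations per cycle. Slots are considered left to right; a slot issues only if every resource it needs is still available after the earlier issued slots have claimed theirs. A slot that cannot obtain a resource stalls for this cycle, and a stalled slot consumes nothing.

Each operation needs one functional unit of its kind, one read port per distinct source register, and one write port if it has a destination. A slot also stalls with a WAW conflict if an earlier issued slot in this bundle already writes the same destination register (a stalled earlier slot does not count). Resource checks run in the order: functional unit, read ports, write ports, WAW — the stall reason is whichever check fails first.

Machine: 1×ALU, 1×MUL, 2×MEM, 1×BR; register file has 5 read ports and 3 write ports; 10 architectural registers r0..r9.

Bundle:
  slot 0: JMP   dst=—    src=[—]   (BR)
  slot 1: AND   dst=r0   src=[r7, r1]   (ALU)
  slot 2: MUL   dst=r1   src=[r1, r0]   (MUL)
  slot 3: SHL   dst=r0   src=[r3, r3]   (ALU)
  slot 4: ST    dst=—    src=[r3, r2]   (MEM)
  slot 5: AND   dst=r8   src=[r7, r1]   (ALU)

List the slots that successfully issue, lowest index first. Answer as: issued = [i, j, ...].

issued = [0, 1, 2]

#0 BR src=- dispatched  <A:1 Mu:1 Ld:2 B:0 rd:5 wr:3>
#1 ALU src=r7,r1 dispatched  <A:0 Mu:1 Ld:2 B:0 rd:3 wr:2>
#2 MUL src=r1,r0 dispatched  <A:0 Mu:0 Ld:2 B:0 rd:1 wr:1>
#3 ALU src=r3,r3 held:FU  <A:0 Mu:0 Ld:2 B:0 rd:1 wr:1>
#4 MEM src=r3,r2 held:RD_PORT  <A:0 Mu:0 Ld:2 B:0 rd:1 wr:1>
#5 ALU src=r7,r1 held:FU  <A:0 Mu:0 Ld:2 B:0 rd:1 wr:1>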